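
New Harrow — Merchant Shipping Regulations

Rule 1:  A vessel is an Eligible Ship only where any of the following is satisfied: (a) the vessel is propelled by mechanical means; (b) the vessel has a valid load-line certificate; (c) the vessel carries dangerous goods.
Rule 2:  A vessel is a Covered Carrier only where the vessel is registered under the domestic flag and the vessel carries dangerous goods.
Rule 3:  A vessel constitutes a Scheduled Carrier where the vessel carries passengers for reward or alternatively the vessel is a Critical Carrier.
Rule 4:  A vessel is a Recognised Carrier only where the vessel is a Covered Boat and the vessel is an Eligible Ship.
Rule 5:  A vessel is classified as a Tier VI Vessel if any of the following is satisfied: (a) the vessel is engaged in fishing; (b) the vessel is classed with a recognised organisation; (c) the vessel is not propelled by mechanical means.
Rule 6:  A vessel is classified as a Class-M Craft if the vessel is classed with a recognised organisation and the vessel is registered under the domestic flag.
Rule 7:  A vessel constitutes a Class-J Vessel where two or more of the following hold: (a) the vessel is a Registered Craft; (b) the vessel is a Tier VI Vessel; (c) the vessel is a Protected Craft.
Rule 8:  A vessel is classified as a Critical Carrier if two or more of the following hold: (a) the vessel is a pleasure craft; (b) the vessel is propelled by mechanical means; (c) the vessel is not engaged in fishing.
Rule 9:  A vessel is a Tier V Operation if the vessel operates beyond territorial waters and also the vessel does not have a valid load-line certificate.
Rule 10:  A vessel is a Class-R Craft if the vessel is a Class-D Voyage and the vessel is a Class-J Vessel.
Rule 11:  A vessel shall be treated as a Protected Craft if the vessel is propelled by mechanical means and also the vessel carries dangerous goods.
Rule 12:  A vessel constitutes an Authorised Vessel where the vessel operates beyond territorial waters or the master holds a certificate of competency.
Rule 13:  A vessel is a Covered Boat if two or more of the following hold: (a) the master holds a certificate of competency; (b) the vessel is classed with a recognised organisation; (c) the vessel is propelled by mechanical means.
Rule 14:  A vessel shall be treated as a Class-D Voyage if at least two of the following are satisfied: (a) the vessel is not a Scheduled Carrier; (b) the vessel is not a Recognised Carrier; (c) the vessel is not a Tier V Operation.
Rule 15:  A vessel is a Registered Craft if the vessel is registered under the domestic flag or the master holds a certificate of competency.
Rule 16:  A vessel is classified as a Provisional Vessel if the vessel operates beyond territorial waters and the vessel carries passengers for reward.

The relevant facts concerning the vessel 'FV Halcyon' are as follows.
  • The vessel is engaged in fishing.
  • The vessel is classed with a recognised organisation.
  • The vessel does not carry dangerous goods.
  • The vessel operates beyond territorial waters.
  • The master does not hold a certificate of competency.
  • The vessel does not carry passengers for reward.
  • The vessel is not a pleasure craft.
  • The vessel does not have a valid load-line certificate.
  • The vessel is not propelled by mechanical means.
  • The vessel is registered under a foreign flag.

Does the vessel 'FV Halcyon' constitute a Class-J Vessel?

No

Under rule 15: the vessel is registered under the domestic flag? no; or the master holds a certificate of competency? no. So the vessel is not a Registered Craft.
Under rule 5: the vessel is engaged in fishing? yes; or the vessel is classed with a recognised organisation? yes; or the vessel is not propelled by mechanical means? yes. So the vessel is a Tier VI Vessel.
Under rule 11: the vessel is propelled by mechanical means? no; and the vessel carries dangerous goods? no. So the vessel is not a Protected Craft.
Under rule 7: Registered Craft (rule 15)? no; Tier VI Vessel (rule 5)? yes; Protected Craft (rule 11)? no — 1 of 3 hold (need ≥2) → not satisfied.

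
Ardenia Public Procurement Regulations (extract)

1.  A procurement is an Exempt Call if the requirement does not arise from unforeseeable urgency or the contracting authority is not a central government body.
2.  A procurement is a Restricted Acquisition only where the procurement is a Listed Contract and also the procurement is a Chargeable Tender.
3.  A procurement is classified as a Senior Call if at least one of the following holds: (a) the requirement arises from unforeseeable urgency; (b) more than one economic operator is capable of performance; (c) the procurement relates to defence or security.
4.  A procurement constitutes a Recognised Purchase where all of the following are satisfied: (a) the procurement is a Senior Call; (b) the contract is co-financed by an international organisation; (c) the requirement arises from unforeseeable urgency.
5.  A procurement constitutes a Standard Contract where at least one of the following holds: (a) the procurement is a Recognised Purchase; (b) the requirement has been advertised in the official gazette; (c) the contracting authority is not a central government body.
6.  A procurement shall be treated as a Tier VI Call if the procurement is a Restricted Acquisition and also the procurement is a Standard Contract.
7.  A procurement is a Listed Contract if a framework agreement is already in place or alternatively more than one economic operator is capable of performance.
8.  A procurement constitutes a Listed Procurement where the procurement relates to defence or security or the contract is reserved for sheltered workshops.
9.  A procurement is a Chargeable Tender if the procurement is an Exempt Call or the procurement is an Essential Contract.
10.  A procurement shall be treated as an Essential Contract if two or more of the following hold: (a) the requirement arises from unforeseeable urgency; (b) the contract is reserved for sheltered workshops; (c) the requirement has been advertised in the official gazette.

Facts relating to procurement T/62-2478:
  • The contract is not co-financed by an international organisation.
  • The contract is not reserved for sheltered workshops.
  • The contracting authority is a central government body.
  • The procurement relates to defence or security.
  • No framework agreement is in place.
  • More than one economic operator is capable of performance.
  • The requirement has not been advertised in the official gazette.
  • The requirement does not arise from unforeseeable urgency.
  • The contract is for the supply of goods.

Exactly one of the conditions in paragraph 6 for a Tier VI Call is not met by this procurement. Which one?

Standard Contract

paragraph 7 — Listed Contract: [a framework agreement is already in place? no] OR [more than one economic operator is capable of performance? yes] → satisfied.
paragraph 1 — Exempt Call: [the requirement does not arise from unforeseeable urgency? yes] OR [the contracting authority is not a central government body? no] → satisfied.
paragraph 10 — Essential Contract: the requirement arises from unforeseeable urgency? no; the contract is reserved for sheltered workshops? no; the requirement has been advertised in the official gazette? no — 0 of 3 hold (need ≥2) → not satisfied.
paragraph 9 — Chargeable Tender: [Exempt Call (paragraph 1)? yes] OR [Essential Contract (paragraph 10)? no] → satisfied.
paragraph 2 — Restricted Acquisition: [Listed Contract (paragraph 7)? yes] AND [Chargeable Tender (paragraph 9)? yes] → satisfied.
paragraph 3 — Senior Call: [the requirement arises from unforeseeable urgency? no] OR [more than one economic operator is capable of performance? yes] OR [the procurement relates to defence or security? yes] → satisfied.
paragraph 4 — Recognised Purchase: [Senior Call (paragraph 3)? yes] AND [the contract is co-financed by an international organisation? no] AND [the requirement arises from unforeseeable urgency? no] → not satisfied.
paragraph 5 — Standard Contract: [Recognised Purchase (paragraph 4)? no] OR [the requirement has been advertised in the official gazette? no] OR [the contracting authority is not a central government body? no] → not satisfied.
paragraph 6 — Tier VI Call: [Restricted Acquisition (paragraph 2)? yes] AND [Standard Contract (paragraph 5)? no] → not satisfied.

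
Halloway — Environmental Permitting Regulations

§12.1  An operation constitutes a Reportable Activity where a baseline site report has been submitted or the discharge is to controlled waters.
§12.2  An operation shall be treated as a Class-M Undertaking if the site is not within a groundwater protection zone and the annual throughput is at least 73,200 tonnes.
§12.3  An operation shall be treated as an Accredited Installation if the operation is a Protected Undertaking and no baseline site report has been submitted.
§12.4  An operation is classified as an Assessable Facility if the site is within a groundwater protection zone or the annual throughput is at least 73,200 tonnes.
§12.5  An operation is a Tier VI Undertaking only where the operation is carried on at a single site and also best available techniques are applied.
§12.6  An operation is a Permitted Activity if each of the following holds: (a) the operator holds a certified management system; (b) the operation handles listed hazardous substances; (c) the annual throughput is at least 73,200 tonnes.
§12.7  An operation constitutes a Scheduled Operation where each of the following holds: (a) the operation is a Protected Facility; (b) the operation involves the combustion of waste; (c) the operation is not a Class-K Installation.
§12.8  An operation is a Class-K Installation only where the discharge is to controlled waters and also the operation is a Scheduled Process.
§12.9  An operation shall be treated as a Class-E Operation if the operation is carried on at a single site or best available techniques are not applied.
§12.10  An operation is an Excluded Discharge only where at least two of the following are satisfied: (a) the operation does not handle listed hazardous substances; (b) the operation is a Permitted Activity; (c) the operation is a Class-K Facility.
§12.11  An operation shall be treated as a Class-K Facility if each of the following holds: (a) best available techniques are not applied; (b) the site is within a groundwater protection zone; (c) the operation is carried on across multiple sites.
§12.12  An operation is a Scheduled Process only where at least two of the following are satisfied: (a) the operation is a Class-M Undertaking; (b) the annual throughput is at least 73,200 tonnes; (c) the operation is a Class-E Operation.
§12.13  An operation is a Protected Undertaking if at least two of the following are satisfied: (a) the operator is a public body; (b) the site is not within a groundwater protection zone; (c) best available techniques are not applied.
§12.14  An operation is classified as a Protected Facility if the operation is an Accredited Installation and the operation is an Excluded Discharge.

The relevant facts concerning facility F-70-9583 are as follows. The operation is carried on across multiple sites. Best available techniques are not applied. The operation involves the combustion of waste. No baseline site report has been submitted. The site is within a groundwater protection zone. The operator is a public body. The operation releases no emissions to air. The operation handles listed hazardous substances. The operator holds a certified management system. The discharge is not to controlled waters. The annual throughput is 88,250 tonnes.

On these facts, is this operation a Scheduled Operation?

Yes

Under §12.13: the operator is a public body? yes; the site is not within a groundwater protection zone? no; best available techniques are not applied? yes — 2 of 3 hold (need ≥2) → satisfied.
Under §12.3: Protected Undertaking (§12.13)? yes; and no baseline site report has been submitted? yes. So the operation is an Accredited Installation.
Under §12.6: the operator holds a certified management system? yes; and the operation handles listed hazardous substances? yes; and annual throughput: 88,250 tonnes ≥ 73,200 tonnes? yes. So the operation is a Permitted Activity.
Under §12.11: best available techniques are not applied? yes; and the site is within a groundwater protection zone? yes; and the operation is carried on across multiple sites? yes. So the operation is a Class-K Facility.
Under §12.10: the operation does not handle listed hazardous substances? no; Permitted Activity (§12.6)? yes; Class-K Facility (§12.11)? yes — 2 of 3 hold (need ≥2) → satisfied.
Under §12.14: Accredited Installation (§12.3)? yes; and Excluded Discharge (§12.10)? yes. So the operation is a Protected Facility.
Under §12.2: the site is not within a groundwater protection zone? no; and annual throughput: 88,250 tonnes ≥ 73,200 tonnes? yes. So the operation is not a Class-M Undertaking.
Under §12.9: the operation is carried on at a single site? no; or best available techniques are not applied? yes. So the operation is a Class-E Operation.
Under §12.12: Class-M Undertaking (§12.2)? no; annual throughput: 88,250 tonnes ≥ 73,200 tonnes? yes; Class-E Operation (§12.9)? yes — 2 of 3 hold (need ≥2) → satisfied.
Under §12.8: the discharge is to controlled waters? no; and Scheduled Process (§12.12)? yes. So the operation is not a Class-K Installation.
Under §12.7: Protected Facility (§12.14)? yes; and the operation involves the combustion of waste? yes; and not a Class-K Installation (§12.8)? yes. So the operation is a Scheduled Operation.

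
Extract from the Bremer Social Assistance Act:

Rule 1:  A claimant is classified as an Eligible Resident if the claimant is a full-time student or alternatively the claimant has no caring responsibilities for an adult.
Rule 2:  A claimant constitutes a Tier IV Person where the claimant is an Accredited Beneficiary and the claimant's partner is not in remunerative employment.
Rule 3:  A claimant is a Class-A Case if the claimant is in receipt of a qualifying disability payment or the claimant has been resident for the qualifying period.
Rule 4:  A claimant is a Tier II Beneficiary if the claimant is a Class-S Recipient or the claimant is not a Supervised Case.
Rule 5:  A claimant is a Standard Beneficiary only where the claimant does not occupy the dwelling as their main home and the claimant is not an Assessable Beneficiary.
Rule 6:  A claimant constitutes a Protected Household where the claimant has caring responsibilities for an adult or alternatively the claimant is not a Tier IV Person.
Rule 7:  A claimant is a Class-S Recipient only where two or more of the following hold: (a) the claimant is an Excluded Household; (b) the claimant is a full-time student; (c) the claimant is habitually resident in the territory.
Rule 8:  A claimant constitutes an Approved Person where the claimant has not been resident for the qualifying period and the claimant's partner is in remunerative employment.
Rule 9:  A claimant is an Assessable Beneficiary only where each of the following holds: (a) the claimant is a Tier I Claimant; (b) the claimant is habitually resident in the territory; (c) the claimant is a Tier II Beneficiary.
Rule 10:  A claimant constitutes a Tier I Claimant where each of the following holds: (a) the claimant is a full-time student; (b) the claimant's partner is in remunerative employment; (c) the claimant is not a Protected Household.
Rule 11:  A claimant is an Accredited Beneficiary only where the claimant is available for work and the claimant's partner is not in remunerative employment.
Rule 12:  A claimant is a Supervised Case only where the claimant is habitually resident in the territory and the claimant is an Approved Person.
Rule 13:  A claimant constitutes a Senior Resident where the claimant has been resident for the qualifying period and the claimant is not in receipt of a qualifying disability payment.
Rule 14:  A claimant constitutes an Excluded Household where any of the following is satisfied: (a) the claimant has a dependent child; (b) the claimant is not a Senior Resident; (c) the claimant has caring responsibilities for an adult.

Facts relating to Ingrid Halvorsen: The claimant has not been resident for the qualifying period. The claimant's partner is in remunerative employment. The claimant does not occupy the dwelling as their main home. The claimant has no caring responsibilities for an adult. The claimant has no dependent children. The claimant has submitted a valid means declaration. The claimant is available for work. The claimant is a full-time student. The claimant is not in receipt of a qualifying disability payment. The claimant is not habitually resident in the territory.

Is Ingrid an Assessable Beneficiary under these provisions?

No

Under rule 11: the claimant is available for work? yes; and the claimant's partner is not in remunerative employment? no. So the claimant is not an Accredited Beneficiary.
Under rule 2: Accredited Beneficiary (rule 11)? no; and the claimant's partner is not in remunerative employment? no. So the claimant is not a Tier IV Person.
Under rule 6: the claimant has caring responsibilities for an adult? no; or not a Tier IV Person (rule 2)? yes. So the claimant is a Protected Household.
Under rule 10: the claimant is a full-time student? yes; and the claimant's partner is in remunerative employment? yes; and not a Protected Household (rule 6)? no. So the claimant is not a Tier I Claimant.
Under rule 13: the claimant has been resident for the qualifying period? no; and the claimant is not in receipt of a qualifying disability payment? yes. So the claimant is not a Senior Resident.
Under rule 14: the claimant has a dependent child? no; or not a Senior Resident (rule 13)? yes; or the claimant has caring responsibilities for an adult? no. So the claimant is an Excluded Household.
Under rule 7: Excluded Household (rule 14)? yes; the claimant is a full-time student? yes; the claimant is habitually resident in the territory? no — 2 of 3 hold (need ≥2) → satisfied.
Under rule 8: the claimant has not been resident for the qualifying period? yes; and the claimant's partner is in remunerative employment? yes. So the claimant is an Approved Person.
Under rule 12: the claimant is habitually resident in the territory? no; and Approved Person (rule 8)? yes. So the claimant is not a Supervised Case.
Under rule 4: Class-S Recipient (rule 7)? yes; or not a Supervised Case (rule 12)? yes. So the claimant is a Tier II Beneficiary.
Under rule 9: Tier I Claimant (rule 10)? no; and the claimant is habitually resident in the territory? no; and Tier II Beneficiary (rule 4)? yes. So the claimant is not an Assessable Beneficiary.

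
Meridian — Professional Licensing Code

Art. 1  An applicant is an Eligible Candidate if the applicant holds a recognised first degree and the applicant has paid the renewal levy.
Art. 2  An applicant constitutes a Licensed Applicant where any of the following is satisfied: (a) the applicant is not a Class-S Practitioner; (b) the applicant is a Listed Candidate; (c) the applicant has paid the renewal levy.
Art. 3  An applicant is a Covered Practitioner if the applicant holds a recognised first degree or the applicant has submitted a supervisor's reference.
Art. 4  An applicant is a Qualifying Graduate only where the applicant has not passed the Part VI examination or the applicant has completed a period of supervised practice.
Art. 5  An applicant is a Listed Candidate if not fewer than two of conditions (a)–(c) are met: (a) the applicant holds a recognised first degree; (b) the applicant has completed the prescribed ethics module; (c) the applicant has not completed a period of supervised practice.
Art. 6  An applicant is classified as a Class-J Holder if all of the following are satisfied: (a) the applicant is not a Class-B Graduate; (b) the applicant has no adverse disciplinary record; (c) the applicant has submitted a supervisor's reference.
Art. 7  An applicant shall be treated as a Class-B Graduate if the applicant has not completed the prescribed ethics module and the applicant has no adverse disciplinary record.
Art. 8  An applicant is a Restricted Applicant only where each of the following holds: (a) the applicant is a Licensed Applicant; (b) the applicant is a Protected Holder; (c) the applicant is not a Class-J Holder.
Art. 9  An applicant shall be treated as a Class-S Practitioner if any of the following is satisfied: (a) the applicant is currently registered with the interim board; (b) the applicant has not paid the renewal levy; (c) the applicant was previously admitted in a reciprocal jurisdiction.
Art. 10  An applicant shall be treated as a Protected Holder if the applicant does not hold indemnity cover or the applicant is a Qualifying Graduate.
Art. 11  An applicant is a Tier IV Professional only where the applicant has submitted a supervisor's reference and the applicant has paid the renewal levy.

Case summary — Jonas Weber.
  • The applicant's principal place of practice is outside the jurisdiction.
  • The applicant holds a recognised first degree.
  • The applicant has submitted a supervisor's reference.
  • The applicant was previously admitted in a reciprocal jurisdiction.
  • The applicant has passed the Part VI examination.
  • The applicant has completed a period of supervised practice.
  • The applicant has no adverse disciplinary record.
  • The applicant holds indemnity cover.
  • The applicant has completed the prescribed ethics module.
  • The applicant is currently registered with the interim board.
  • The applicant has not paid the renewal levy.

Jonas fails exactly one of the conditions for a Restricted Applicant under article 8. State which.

article 9 — Class-S Practitioner: [the applicant is currently registered with the interim board? yes] OR [the applicant has not paid the renewal levy? yes] OR [the applicant was previously admitted in a reciprocal jurisdiction? yes] → satisfied.
article 5 — Listed Candidate: the applicant holds a recognised first degree? yes; the applicant has completed the prescribed ethics module? yes; the applicant has not completed a period of supervised practice? no — 2 of 3 hold (need ≥2) → satisfied.
article 2 — Licensed Applicant: [not a Class-S Practitioner (article 9)? no] OR [Listed Candidate (article 5)? yes] OR [the applicant has paid the renewal levy? no] → satisfied.
article 4 — Qualifying Graduate: [the applicant has not passed the Part VI examination? no] OR [the applicant has completed a period of supervised practice? yes] → satisfied.
article 10 — Protected Holder: [the applicant does not hold indemnity cover? no] OR [Qualifying Graduate (article 4)? yes] → satisfied.
article 7 — Class-B Graduate: [the applicant has not completed the prescribed ethics module? no] AND [the applicant has no adverse disciplinary record? yes] → not satisfied.
article 6 — Class-J Holder: [not a Class-B Graduate (article 7)? yes] AND [the applicant has no adverse disciplinary record? yes] AND [the applicant has submitted a supervisor's reference? yes] → satisfied.
article 8 — Restricted Applicant: [Licensed Applicant (article 2)? yes] AND [Protected Holder (article 10)? yes] AND [not a Class-J Holder (article 6)? no] → not satisfied.

Class-J Holder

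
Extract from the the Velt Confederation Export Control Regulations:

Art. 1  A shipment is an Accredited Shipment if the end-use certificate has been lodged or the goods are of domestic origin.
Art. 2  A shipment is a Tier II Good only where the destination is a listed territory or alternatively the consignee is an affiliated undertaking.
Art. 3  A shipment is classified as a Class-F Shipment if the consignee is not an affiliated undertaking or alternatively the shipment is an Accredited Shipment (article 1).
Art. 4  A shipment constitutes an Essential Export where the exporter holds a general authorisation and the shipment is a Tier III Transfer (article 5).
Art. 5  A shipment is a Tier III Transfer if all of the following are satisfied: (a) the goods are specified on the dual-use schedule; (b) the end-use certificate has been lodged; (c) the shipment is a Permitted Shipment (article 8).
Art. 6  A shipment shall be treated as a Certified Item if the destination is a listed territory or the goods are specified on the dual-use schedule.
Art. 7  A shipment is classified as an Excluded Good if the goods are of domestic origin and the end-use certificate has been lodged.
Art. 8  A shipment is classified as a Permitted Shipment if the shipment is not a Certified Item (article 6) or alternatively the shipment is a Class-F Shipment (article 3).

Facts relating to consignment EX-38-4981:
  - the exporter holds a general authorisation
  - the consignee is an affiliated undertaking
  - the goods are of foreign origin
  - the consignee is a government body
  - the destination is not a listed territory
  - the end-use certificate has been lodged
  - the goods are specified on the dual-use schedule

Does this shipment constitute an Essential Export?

Yes

article 6 — Certified Item: [the destination is a listed territory? no] OR [the goods are specified on the dual-use schedule? yes] → satisfied.
article 1 — Accredited Shipment: [the end-use certificate has been lodged? yes] OR [the goods are of domestic origin? no] → satisfied.
article 3 — Class-F Shipment: [the consignee is not an affiliated undertaking? no] OR [Accredited Shipment (article 1)? yes] → satisfied.
article 8 — Permitted Shipment: [not a Certified Item (article 6)? no] OR [Class-F Shipment (article 3)? yes] → satisfied.
article 5 — Tier III Transfer: [the goods are specified on the dual-use schedule? yes] AND [the end-use certificate has been lodged? yes] AND [Permitted Shipment (article 8)? yes] → satisfied.
article 4 — Essential Export: [the exporter holds a general authorisation? yes] AND [Tier III Transfer (article 5)? yes] → satisfied.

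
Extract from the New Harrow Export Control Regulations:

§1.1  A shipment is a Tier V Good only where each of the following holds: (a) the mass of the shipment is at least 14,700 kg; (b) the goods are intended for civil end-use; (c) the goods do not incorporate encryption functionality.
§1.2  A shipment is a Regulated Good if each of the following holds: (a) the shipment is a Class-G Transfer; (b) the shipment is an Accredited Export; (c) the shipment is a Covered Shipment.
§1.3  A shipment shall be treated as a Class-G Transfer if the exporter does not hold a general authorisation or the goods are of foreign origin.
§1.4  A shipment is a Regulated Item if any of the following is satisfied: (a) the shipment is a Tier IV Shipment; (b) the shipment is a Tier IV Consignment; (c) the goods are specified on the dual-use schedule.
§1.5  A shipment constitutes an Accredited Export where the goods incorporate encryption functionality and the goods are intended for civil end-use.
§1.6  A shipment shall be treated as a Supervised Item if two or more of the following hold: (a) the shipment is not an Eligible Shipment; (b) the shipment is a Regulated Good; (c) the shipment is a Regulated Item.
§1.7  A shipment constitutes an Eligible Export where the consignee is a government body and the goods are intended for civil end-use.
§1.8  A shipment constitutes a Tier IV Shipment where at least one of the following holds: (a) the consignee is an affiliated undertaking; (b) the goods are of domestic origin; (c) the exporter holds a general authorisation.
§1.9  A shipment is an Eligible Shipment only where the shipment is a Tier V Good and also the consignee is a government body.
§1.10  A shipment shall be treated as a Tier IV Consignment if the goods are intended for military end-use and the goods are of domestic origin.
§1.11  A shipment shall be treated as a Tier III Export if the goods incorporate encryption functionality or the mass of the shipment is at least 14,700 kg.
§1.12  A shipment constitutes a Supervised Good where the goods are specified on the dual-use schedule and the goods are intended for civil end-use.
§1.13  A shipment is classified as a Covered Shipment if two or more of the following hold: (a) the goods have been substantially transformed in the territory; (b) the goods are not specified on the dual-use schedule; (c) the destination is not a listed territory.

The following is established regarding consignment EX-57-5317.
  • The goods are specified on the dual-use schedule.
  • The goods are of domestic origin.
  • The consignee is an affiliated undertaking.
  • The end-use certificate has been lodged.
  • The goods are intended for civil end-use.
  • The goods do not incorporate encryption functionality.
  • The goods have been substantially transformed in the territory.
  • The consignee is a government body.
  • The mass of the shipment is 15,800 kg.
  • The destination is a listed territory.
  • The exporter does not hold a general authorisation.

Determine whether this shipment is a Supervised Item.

No

§1.1 — Tier V Good: [mass of the shipment: 15,800 kg ≥ 14,700 kg? yes] AND [the goods are intended for civil end-use? yes] AND [the goods do not incorporate encryption functionality? yes] → satisfied.
§1.9 — Eligible Shipment: [Tier V Good (§1.1)? yes] AND [the consignee is a government body? yes] → satisfied.
§1.3 — Class-G Transfer: [the exporter does not hold a general authorisation? yes] OR [the goods are of foreign origin? no] → satisfied.
§1.5 — Accredited Export: [the goods incorporate encryption functionality? no] AND [the goods are intended for civil end-use? yes] → not satisfied.
§1.13 — Covered Shipment: the goods have been substantially transformed in the territory? yes; the goods are not specified on the dual-use schedule? no; the destination is not a listed territory? no — 1 of 3 hold (need ≥2) → not satisfied.
§1.2 — Regulated Good: [Class-G Transfer (§1.3)? yes] AND [Accredited Export (§1.5)? no] AND [Covered Shipment (§1.13)? no] → not satisfied.
§1.8 — Tier IV Shipment: [the consignee is an affiliated undertaking? yes] OR [the goods are of domestic origin? yes] OR [the exporter holds a general authorisation? no] → satisfied.
§1.10 — Tier IV Consignment: [the goods are intended for military end-use? no] AND [the goods are of domestic origin? yes] → not satisfied.
§1.4 — Regulated Item: [Tier IV Shipment (§1.8)? yes] OR [Tier IV Consignment (§1.10)? no] OR [the goods are specified on the dual-use schedule? yes] → satisfied.
§1.6 — Supervised Item: not an Eligible Shipment (§1.9)? no; Regulated Good (§1.2)? no; Regulated Item (§1.4)? yes — 1 of 3 hold (need ≥2) → not satisfied.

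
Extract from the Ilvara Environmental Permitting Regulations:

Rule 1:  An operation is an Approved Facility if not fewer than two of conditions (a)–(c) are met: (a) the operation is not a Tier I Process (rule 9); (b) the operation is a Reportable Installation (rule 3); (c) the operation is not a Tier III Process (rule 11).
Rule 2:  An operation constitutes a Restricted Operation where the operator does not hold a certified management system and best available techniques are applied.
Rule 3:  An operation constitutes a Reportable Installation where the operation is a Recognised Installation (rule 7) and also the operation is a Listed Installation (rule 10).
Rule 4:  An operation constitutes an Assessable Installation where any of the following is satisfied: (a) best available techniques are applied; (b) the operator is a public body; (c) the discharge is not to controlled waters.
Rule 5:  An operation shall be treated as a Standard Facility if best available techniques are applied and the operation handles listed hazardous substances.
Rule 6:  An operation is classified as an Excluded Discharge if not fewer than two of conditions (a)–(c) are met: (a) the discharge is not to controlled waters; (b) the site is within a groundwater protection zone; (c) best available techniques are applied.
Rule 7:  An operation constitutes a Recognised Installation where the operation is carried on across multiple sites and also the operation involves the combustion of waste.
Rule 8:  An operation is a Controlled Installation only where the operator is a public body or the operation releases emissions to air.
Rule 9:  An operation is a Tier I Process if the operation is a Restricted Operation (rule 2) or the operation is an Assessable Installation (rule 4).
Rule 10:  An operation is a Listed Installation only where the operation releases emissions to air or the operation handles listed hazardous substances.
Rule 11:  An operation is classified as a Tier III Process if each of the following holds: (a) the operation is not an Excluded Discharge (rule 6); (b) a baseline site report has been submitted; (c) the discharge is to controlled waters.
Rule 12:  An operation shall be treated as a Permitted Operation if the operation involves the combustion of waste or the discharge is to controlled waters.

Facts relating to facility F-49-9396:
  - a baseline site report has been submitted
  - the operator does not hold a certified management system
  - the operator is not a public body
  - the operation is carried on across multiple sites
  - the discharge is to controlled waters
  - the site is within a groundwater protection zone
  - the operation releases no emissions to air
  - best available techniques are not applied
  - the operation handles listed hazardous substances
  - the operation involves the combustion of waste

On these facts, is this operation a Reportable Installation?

Under rule 7: the operation is carried on across multiple sites? yes; and the operation involves the combustion of waste? yes. So the operation is a Recognised Installation.
Under rule 10: the operation releases emissions to air? no; or the operation handles listed hazardous substances? yes. So the operation is a Listed Installation.
Under rule 3: Recognised Installation (rule 7)? yes; and Listed Installation (rule 10)? yes. So the operation is a Reportable Installation.

Yes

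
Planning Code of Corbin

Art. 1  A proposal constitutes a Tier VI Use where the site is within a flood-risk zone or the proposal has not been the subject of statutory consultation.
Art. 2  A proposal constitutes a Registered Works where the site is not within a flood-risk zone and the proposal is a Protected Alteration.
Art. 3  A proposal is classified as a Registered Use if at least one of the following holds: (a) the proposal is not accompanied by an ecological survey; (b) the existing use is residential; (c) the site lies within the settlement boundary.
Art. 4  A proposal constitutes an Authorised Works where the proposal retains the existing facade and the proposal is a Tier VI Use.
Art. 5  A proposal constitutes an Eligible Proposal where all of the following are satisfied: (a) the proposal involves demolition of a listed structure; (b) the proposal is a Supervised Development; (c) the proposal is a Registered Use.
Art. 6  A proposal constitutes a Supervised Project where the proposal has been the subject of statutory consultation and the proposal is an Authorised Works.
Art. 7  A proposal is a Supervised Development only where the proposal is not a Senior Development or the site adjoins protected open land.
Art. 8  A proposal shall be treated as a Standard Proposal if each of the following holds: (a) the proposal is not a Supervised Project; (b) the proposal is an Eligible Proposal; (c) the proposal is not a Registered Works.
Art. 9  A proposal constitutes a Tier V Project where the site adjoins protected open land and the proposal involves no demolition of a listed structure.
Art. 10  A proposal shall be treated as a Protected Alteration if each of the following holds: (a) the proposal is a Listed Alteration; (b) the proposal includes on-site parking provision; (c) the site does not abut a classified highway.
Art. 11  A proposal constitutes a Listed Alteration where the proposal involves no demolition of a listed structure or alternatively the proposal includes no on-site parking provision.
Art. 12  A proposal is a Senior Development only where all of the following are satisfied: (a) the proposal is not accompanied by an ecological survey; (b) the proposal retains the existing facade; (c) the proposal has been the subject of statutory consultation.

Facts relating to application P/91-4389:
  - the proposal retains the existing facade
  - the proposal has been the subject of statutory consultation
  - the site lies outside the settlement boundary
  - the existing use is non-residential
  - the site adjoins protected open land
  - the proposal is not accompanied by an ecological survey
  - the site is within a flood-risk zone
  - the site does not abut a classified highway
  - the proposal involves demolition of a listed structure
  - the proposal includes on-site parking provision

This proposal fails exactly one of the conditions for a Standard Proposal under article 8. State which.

Supervised Project

article 1 — Tier VI Use: [the site is within a flood-risk zone? yes] OR [the proposal has not been the subject of statutory consultation? no] → satisfied.
article 4 — Authorised Works: [the proposal retains the existing facade? yes] AND [Tier VI Use (article 1)? yes] → satisfied.
article 6 — Supervised Project: [the proposal has been the subject of statutory consultation? yes] AND [Authorised Works (article 4)? yes] → satisfied.
article 12 — Senior Development: [the proposal is not accompanied by an ecological survey? yes] AND [the proposal retains the existing facade? yes] AND [the proposal has been the subject of statutory consultation? yes] → satisfied.
article 7 — Supervised Development: [not a Senior Development (article 12)? no] OR [the site adjoins protected open land? yes] → satisfied.
article 3 — Registered Use: [the proposal is not accompanied by an ecological survey? yes] OR [the existing use is residential? no] OR [the site lies within the settlement boundary? no] → satisfied.
article 5 — Eligible Proposal: [the proposal involves demolition of a listed structure? yes] AND [Supervised Development (article 7)? yes] AND [Registered Use (article 3)? yes] → satisfied.
article 11 — Listed Alteration: [the proposal involves no demolition of a listed structure? no] OR [the proposal includes no on-site parking provision? no] → not satisfied.
article 10 — Protected Alteration: [Listed Alteration (article 11)? no] AND [the proposal includes on-site parking provision? yes] AND [the site does not abut a classified highway? yes] → not satisfied.
article 2 — Registered Works: [the site is not within a flood-risk zone? no] AND [Protected Alteration (article 10)? no] → not satisfied.
article 8 — Standard Proposal: [not a Supervised Project (article 6)? no] AND [Eligible Proposal (article 5)? yes] AND [not a Registered Works (article 2)? yes] → not satisfied.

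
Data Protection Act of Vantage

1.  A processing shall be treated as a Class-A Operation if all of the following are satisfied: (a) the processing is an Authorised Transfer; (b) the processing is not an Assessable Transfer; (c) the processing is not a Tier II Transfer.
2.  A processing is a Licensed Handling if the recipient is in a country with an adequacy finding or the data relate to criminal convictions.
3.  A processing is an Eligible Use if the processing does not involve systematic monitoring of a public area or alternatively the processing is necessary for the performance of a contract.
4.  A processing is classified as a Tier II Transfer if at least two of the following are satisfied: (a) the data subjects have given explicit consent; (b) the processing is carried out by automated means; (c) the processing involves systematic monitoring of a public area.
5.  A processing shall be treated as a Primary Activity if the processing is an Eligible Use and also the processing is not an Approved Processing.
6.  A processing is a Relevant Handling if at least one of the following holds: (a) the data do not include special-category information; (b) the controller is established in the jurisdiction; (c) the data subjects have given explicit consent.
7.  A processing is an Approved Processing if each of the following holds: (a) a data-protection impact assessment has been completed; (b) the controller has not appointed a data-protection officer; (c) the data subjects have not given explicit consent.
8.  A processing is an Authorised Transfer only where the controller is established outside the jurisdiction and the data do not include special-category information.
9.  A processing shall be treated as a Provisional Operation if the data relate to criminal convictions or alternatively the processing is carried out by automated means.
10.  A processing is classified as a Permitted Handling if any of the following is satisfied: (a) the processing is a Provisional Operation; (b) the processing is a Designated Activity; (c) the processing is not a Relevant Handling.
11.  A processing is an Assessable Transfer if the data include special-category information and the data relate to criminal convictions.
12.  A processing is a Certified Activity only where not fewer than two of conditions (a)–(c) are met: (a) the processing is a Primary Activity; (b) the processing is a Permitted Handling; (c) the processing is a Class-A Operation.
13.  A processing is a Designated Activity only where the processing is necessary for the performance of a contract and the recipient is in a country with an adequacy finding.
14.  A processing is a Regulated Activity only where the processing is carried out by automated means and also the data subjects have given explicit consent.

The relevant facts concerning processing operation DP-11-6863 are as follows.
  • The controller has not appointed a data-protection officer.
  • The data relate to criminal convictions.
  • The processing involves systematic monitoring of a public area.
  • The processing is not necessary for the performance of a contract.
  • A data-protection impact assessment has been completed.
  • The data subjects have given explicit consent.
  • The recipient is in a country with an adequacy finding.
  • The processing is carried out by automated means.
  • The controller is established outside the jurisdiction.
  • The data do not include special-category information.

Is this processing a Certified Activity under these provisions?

Under paragraph 3: the processing does not involve systematic monitoring of a public area? no; or the processing is necessary for the performance of a contract? no. So the processing is not an Eligible Use.
Under paragraph 7: a data-protection impact assessment has been completed? yes; and the controller has not appointed a data-protection officer? yes; and the data subjects have not given explicit consent? no. So the processing is not an Approved Processing.
Under paragraph 5: Eligible Use (paragraph 3)? no; and not an Approved Processing (paragraph 7)? yes. So the processing is not a Primary Activity.
Under paragraph 9: the data relate to criminal convictions? yes; or the processing is carried out by automated means? yes. So the processing is a Provisional Operation.
Under paragraph 13: the processing is necessary for the performance of a contract? no; and the recipient is in a country with an adequacy finding? yes. So the processing is not a Designated Activity.
Under paragraph 6: the data do not include special-category information? yes; or the controller is established in the jurisdiction? no; or the data subjects have given explicit consent? yes. So the processing is a Relevant Handling.
Under paragraph 10: Provisional Operation (paragraph 9)? yes; or Designated Activity (paragraph 13)? no; or not a Relevant Handling (paragraph 6)? no. So the processing is a Permitted Handling.
Under paragraph 8: the controller is established outside the jurisdiction? yes; and the data do not include special-category information? yes. So the processing is an Authorised Transfer.
Under paragraph 11: the data include special-category information? no; and the data relate to criminal convictions? yes. So the processing is not an Assessable Transfer.
Under paragraph 4: the data subjects have given explicit consent? yes; the processing is carried out by automated means? yes; the processing involves systematic monitoring of a public area? yes — 3 of 3 hold (need ≥2) → satisfied.
Under paragraph 1: Authorised Transfer (paragraph 8)? yes; and not an Assessable Transfer (paragraph 11)? yes; and not a Tier II Transfer (paragraph 4)? no. So the processing is not a Class-A Operation.
Under paragraph 12: Primary Activity (paragraph 5)? no; Permitted Handling (paragraph 10)? yes; Class-A Operation (paragraph 1)? no — 1 of 3 hold (need ≥2) → not satisfied.

No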